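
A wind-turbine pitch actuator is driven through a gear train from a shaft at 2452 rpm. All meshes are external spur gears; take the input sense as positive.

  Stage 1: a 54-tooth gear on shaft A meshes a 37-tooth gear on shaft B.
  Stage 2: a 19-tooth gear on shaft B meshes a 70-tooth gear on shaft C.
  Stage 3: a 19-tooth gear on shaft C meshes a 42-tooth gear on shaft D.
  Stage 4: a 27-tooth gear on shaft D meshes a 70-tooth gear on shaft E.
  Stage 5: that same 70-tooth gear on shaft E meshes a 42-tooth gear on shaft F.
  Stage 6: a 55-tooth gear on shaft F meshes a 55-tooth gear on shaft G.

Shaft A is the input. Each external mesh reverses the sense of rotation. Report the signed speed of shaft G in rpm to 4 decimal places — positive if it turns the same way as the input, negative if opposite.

Stage 1 [54T→37T]: ω = 2452.0000×54/37 = 3578.5946 rpm, dir flips to −; running = −3578.5946
Stage 2 [19T→70T]: ω = 3578.5946×19/70 = 971.3328 rpm, dir flips to +; running = +971.3328
Stage 3 [19T→42T]: ω = 971.3328×19/42 = 439.4125 rpm, dir flips to −; running = −439.4125
Stage 4 [27T→70T]: ω = 439.4125×27/70 = 169.4877 rpm, dir flips to +; running = +169.4877
Stage 5 [70T→42T]: ω = 169.4877×70/42 = 282.4794 rpm, dir flips to −; running = −282.4794
Stage 6 [55T→55T]: ω = 282.4794×55/55 = 282.4794 rpm, dir flips to +; running = +282.4794

+282.4794 rpm (same as input, |ω| = 282.4794 rpm)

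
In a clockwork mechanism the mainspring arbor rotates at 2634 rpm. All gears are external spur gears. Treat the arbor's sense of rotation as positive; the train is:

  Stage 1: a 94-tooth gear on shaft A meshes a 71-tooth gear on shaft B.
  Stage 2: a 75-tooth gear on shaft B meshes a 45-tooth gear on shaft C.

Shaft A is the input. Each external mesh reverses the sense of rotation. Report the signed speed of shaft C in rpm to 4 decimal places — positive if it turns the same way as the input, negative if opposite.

Stage 1 [94T→71T]: ω = 2634.0000×94/71 = 3487.2676 rpm, dir flips to −; running = −3487.2676
Stage 2 [75T→45T]: ω = 3487.2676×75/45 = 5812.1127 rpm, dir flips to +; running = +5812.1127

+5812.1127 rpm (same as input, |ω| = 5812.1127 rpm)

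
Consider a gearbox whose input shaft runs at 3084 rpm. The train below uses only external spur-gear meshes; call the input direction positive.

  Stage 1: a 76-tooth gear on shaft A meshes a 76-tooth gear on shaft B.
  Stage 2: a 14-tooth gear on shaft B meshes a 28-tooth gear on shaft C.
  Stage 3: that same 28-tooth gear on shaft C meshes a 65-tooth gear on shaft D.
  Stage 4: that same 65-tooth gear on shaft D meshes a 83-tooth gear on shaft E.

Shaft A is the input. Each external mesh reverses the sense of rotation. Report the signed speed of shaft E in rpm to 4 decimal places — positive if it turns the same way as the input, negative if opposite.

+520.1928 rpm (same as input, |ω| = 520.1928 rpm)

Stage 1 [76T→76T]: ω = 3084.0000×76/76 = 3084.0000 rpm, dir flips to −; running = −3084.0000
Stage 2 [14T→28T]: ω = 3084.0000×14/28 = 1542.0000 rpm, dir flips to +; running = +1542.0000
Stage 3 [28T→65T]: ω = 1542.0000×28/65 = 664.2462 rpm, dir flips to −; running = −664.2462
Stage 4 [65T→83T]: ω = 664.2462×65/83 = 520.1928 rpm, dir flips to +; running = +520.1928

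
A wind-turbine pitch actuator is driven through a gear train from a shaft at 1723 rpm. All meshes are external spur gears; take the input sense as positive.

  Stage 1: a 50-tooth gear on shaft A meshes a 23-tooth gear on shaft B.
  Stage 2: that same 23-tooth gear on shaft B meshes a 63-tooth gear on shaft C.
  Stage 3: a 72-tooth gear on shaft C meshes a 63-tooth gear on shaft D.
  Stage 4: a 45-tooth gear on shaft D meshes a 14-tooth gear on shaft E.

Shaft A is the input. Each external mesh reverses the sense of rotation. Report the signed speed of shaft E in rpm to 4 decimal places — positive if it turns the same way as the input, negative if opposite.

+5023.3236 rpm (same as input, |ω| = 5023.3236 rpm)

Stage 1 [50T→23T]: ω = 1723.0000×50/23 = 3745.6522 rpm, dir flips to −; running = −3745.6522
Stage 2 [23T→63T]: ω = 3745.6522×23/63 = 1367.4603 rpm, dir flips to +; running = +1367.4603
Stage 3 [72T→63T]: ω = 1367.4603×72/63 = 1562.8118 rpm, dir flips to −; running = −1562.8118
Stage 4 [45T→14T]: ω = 1562.8118×45/14 = 5023.3236 rpm, dir flips to +; running = +5023.3236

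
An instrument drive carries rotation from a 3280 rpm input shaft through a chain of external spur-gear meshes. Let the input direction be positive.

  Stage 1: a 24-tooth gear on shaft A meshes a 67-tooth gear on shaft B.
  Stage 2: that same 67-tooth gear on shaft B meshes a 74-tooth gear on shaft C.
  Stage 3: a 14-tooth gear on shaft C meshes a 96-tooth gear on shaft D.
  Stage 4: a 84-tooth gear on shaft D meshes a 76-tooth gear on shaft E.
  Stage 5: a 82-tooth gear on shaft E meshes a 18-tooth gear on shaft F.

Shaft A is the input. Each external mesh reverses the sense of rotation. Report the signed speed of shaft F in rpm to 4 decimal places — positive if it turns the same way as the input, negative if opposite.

-781.1190 rpm (opposite to input, |ω| = 781.1190 rpm)

Stage 1 [24T→67T]: ω = 3280.0000×24/67 = 1174.9254 rpm, dir flips to −; running = −1174.9254
Stage 2 [67T→74T]: ω = 1174.9254×67/74 = 1063.7838 rpm, dir flips to +; running = +1063.7838
Stage 3 [14T→96T]: ω = 1063.7838×14/96 = 155.1351 rpm, dir flips to −; running = −155.1351
Stage 4 [84T→76T]: ω = 155.1351×84/76 = 171.4651 rpm, dir flips to +; running = +171.4651
Stage 5 [82T→18T]: ω = 171.4651×82/18 = 781.1190 rpm, dir flips to −; running = −781.1190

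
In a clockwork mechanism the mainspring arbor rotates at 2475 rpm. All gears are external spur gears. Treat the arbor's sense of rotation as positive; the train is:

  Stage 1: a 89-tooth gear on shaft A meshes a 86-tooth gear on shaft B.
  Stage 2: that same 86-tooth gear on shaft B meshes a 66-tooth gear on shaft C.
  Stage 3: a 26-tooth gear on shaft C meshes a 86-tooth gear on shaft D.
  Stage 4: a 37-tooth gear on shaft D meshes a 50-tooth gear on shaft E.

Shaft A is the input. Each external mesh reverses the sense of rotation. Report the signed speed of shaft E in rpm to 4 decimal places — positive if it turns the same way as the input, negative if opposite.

+746.6686 rpm (same as input, |ω| = 746.6686 rpm)

Stage 1 [89T→86T]: ω = 2475.0000×89/86 = 2561.3372 rpm, dir flips to −; running = −2561.3372
Stage 2 [86T→66T]: ω = 2561.3372×86/66 = 3337.5000 rpm, dir flips to +; running = +3337.5000
Stage 3 [26T→86T]: ω = 3337.5000×26/86 = 1009.0116 rpm, dir flips to −; running = −1009.0116
Stage 4 [37T→50T]: ω = 1009.0116×37/50 = 746.6686 rpm, dir flips to +; running = +746.6686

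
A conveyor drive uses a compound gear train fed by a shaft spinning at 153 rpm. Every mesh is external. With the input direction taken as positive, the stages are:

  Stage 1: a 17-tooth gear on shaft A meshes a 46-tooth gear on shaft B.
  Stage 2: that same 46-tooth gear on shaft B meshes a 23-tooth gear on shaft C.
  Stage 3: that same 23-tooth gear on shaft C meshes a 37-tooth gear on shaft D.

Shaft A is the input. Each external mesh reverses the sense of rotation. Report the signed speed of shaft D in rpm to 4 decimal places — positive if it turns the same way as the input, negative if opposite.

Stage 1 [17T→46T]: ω = 153.0000×17/46 = 56.5435 rpm, dir flips to −; running = −56.5435
Stage 2 [46T→23T]: ω = 56.5435×46/23 = 113.0870 rpm, dir flips to +; running = +113.0870
Stage 3 [23T→37T]: ω = 113.0870×23/37 = 70.2973 rpm, dir flips to −; running = −70.2973

-70.2973 rpm (opposite to input, |ω| = 70.2973 rpm)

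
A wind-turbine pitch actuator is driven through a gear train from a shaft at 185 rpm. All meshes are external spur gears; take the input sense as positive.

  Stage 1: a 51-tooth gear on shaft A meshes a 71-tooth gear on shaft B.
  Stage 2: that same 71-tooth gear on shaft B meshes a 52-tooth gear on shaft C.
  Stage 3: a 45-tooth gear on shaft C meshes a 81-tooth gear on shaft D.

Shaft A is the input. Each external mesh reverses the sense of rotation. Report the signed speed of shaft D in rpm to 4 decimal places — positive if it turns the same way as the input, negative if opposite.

Stage 1 [51T→71T]: ω = 185.0000×51/71 = 132.8873 rpm, dir flips to −; running = −132.8873
Stage 2 [71T→52T]: ω = 132.8873×71/52 = 181.4423 rpm, dir flips to +; running = +181.4423
Stage 3 [45T→81T]: ω = 181.4423×45/81 = 100.8013 rpm, dir flips to −; running = −100.8013

-100.8013 rpm (opposite to input, |ω| = 100.8013 rpm)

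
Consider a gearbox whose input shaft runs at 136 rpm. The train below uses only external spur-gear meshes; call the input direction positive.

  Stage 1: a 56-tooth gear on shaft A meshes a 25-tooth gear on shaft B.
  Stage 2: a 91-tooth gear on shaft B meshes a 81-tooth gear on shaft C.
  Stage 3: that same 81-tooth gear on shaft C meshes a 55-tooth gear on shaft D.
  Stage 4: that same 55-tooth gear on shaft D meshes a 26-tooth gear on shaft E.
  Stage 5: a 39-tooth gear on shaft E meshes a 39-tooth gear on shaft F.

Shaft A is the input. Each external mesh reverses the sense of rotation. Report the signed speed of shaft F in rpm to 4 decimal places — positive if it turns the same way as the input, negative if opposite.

Stage 1 [56T→25T]: ω = 136.0000×56/25 = 304.6400 rpm, dir flips to −; running = −304.6400
Stage 2 [91T→81T]: ω = 304.6400×91/81 = 342.2499 rpm, dir flips to +; running = +342.2499
Stage 3 [81T→55T]: ω = 342.2499×81/55 = 504.0407 rpm, dir flips to −; running = −504.0407
Stage 4 [55T→26T]: ω = 504.0407×55/26 = 1066.2400 rpm, dir flips to +; running = +1066.2400
Stage 5 [39T→39T]: ω = 1066.2400×39/39 = 1066.2400 rpm, dir flips to −; running = −1066.2400

-1066.2400 rpm (opposite to input, |ω| = 1066.2400 rpm)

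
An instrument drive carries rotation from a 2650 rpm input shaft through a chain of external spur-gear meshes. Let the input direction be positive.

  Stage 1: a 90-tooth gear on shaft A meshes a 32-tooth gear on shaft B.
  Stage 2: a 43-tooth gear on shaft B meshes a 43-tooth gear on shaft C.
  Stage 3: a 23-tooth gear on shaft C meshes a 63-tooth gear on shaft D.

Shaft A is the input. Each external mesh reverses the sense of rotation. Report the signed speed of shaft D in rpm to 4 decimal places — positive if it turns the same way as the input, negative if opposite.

-2720.9821 rpm (opposite to input, |ω| = 2720.9821 rpm)

Stage 1 [90T→32T]: ω = 2650.0000×90/32 = 7453.1250 rpm, dir flips to −; running = −7453.1250
Stage 2 [43T→43T]: ω = 7453.1250×43/43 = 7453.1250 rpm, dir flips to +; running = +7453.1250
Stage 3 [23T→63T]: ω = 7453.1250×23/63 = 2720.9821 rpm, dir flips to −; running = −2720.9821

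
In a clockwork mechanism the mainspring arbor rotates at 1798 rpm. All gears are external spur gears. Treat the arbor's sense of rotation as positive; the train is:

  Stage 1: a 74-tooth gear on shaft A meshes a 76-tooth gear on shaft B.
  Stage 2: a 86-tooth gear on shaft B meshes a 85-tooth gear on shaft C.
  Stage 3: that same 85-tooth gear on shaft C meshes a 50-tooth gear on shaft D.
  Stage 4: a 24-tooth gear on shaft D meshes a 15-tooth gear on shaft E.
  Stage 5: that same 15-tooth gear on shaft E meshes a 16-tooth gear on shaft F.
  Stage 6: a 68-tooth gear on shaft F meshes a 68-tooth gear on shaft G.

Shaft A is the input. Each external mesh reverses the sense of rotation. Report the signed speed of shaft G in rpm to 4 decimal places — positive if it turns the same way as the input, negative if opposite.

+4516.7653 rpm (same as input, |ω| = 4516.7653 rpm)

Stage 1 [74T→76T]: ω = 1798.0000×74/76 = 1750.6842 rpm, dir flips to −; running = −1750.6842
Stage 2 [86T→85T]: ω = 1750.6842×86/85 = 1771.2805 rpm, dir flips to +; running = +1771.2805
Stage 3 [85T→50T]: ω = 1771.2805×85/50 = 3011.1768 rpm, dir flips to −; running = −3011.1768
Stage 4 [24T→15T]: ω = 3011.1768×24/15 = 4817.8829 rpm, dir flips to +; running = +4817.8829
Stage 5 [15T→16T]: ω = 4817.8829×15/16 = 4516.7653 rpm, dir flips to −; running = −4516.7653
Stage 6 [68T→68T]: ω = 4516.7653×68/68 = 4516.7653 rpm, dir flips to +; running = +4516.7653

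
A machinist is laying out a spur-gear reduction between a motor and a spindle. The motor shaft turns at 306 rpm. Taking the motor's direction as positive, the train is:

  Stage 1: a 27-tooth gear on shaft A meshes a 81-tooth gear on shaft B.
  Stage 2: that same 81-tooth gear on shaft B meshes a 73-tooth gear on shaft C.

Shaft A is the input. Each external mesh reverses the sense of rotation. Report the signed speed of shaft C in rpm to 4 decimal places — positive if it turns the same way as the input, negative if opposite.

Stage 1 [27T→81T]: ω = 306.0000×27/81 = 102.0000 rpm, dir flips to −; running = −102.0000
Stage 2 [81T→73T]: ω = 102.0000×81/73 = 113.1781 rpm, dir flips to +; running = +113.1781

+113.1781 rpm (same as input, |ω| = 113.1781 rpm)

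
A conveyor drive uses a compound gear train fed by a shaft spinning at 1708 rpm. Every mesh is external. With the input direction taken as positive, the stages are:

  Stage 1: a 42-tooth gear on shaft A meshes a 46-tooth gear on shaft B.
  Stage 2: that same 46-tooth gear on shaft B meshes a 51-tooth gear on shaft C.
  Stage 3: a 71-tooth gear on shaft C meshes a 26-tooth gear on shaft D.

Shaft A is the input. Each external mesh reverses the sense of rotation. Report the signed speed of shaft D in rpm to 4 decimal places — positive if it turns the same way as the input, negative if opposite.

Stage 1 [42T→46T]: ω = 1708.0000×42/46 = 1559.4783 rpm, dir flips to −; running = −1559.4783
Stage 2 [46T→51T]: ω = 1559.4783×46/51 = 1406.5882 rpm, dir flips to +; running = +1406.5882
Stage 3 [71T→26T]: ω = 1406.5882×71/26 = 3841.0679 rpm, dir flips to −; running = −3841.0679

-3841.0679 rpm (opposite to input, |ω| = 3841.0679 rpm)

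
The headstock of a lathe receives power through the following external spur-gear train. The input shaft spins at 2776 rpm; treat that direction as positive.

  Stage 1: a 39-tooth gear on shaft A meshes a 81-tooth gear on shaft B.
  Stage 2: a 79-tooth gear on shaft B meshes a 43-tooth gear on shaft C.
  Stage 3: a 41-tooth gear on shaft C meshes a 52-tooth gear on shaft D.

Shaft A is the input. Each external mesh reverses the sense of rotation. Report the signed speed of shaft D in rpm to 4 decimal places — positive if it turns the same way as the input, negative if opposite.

Stage 1 [39T→81T]: ω = 2776.0000×39/81 = 1336.5926 rpm, dir flips to −; running = −1336.5926
Stage 2 [79T→43T]: ω = 1336.5926×79/43 = 2455.6003 rpm, dir flips to +; running = +2455.6003
Stage 3 [41T→52T]: ω = 2455.6003×41/52 = 1936.1464 rpm, dir flips to −; running = −1936.1464

-1936.1464 rpm (opposite to input, |ω| = 1936.1464 rpm)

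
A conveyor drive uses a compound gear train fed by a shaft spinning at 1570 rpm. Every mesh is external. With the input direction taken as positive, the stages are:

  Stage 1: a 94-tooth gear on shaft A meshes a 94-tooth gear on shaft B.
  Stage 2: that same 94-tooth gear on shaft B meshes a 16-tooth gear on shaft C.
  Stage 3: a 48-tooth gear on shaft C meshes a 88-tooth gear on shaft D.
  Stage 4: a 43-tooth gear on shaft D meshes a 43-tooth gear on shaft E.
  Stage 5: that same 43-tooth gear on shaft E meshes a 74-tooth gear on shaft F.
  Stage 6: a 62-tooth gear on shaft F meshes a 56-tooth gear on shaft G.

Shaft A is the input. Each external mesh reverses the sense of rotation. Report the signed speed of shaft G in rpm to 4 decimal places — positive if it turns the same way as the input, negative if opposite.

+3236.7301 rpm (same as input, |ω| = 3236.7301 rpm)

Stage 1 [94T→94T]: ω = 1570.0000×94/94 = 1570.0000 rpm, dir flips to −; running = −1570.0000
Stage 2 [94T→16T]: ω = 1570.0000×94/16 = 9223.7500 rpm, dir flips to +; running = +9223.7500
Stage 3 [48T→88T]: ω = 9223.7500×48/88 = 5031.1364 rpm, dir flips to −; running = −5031.1364
Stage 4 [43T→43T]: ω = 5031.1364×43/43 = 5031.1364 rpm, dir flips to +; running = +5031.1364
Stage 5 [43T→74T]: ω = 5031.1364×43/74 = 2923.4982 rpm, dir flips to −; running = −2923.4982
Stage 6 [62T→56T]: ω = 2923.4982×62/56 = 3236.7301 rpm, dir flips to +; running = +3236.7301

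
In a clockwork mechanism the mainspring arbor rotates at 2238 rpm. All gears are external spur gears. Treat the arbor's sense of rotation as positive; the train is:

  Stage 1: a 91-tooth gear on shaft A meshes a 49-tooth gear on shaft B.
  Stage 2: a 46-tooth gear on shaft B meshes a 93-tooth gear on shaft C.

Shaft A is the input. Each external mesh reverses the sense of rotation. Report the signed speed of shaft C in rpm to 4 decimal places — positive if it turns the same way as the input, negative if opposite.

+2055.7972 rpm (same as input, |ω| = 2055.7972 rpm)

Stage 1 [91T→49T]: ω = 2238.0000×91/49 = 4156.2857 rpm, dir flips to −; running = −4156.2857
Stage 2 [46T→93T]: ω = 4156.2857×46/93 = 2055.7972 rpm, dir flips to +; running = +2055.7972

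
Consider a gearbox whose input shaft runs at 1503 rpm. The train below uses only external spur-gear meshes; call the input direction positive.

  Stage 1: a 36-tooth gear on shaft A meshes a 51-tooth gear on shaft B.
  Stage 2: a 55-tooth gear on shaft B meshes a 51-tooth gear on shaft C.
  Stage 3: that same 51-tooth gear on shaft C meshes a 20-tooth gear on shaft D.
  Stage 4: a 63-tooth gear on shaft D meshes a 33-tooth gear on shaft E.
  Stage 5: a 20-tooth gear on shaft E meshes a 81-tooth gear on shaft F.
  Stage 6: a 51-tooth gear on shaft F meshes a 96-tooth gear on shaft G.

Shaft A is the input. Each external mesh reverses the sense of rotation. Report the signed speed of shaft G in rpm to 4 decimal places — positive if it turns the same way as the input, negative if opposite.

+730.6250 rpm (same as input, |ω| = 730.6250 rpm)

Stage 1 [36T→51T]: ω = 1503.0000×36/51 = 1060.9412 rpm, dir flips to −; running = −1060.9412
Stage 2 [55T→51T]: ω = 1060.9412×55/51 = 1144.1522 rpm, dir flips to +; running = +1144.1522
Stage 3 [51T→20T]: ω = 1144.1522×51/20 = 2917.5882 rpm, dir flips to −; running = −2917.5882
Stage 4 [63T→33T]: ω = 2917.5882×63/33 = 5569.9412 rpm, dir flips to +; running = +5569.9412
Stage 5 [20T→81T]: ω = 5569.9412×20/81 = 1375.2941 rpm, dir flips to −; running = −1375.2941
Stage 6 [51T→96T]: ω = 1375.2941×51/96 = 730.6250 rpm, dir flips to +; running = +730.6250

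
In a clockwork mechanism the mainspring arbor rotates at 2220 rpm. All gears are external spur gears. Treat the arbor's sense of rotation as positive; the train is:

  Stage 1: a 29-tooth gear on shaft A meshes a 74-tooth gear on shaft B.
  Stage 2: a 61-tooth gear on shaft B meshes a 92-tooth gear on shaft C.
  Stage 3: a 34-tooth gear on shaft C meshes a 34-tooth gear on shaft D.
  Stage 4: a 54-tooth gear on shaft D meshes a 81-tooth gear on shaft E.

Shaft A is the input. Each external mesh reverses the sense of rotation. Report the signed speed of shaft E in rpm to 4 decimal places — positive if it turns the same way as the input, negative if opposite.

Stage 1 [29T→74T]: ω = 2220.0000×29/74 = 870.0000 rpm, dir flips to −; running = −870.0000
Stage 2 [61T→92T]: ω = 870.0000×61/92 = 576.8478 rpm, dir flips to +; running = +576.8478
Stage 3 [34T→34T]: ω = 576.8478×34/34 = 576.8478 rpm, dir flips to −; running = −576.8478
Stage 4 [54T→81T]: ω = 576.8478×54/81 = 384.5652 rpm, dir flips to +; running = +384.5652

+384.5652 rpm (same as input, |ω| = 384.5652 rpm)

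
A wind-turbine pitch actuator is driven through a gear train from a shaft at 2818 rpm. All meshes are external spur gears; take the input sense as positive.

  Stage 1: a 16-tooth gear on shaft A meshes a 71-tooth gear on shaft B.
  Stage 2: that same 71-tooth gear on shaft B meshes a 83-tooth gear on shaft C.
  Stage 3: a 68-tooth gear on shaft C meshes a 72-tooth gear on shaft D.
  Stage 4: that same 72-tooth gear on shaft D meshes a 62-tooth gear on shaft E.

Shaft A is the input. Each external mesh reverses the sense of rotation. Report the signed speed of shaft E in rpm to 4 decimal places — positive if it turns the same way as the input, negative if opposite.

Stage 1 [16T→71T]: ω = 2818.0000×16/71 = 635.0423 rpm, dir flips to −; running = −635.0423
Stage 2 [71T→83T]: ω = 635.0423×71/83 = 543.2289 rpm, dir flips to +; running = +543.2289
Stage 3 [68T→72T]: ω = 543.2289×68/72 = 513.0495 rpm, dir flips to −; running = −513.0495
Stage 4 [72T→62T]: ω = 513.0495×72/62 = 595.7995 rpm, dir flips to +; running = +595.7995

+595.7995 rpm (same as input, |ω| = 595.7995 rpm)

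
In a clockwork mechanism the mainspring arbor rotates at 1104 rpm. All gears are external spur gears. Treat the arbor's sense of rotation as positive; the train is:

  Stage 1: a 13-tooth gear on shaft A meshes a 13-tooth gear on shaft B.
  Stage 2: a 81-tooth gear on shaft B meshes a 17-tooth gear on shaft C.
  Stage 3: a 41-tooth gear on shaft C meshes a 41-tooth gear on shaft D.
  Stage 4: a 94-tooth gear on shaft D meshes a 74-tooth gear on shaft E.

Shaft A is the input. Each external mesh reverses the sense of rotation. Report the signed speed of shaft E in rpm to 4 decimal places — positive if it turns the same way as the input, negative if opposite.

Stage 1 [13T→13T]: ω = 1104.0000×13/13 = 1104.0000 rpm, dir flips to −; running = −1104.0000
Stage 2 [81T→17T]: ω = 1104.0000×81/17 = 5260.2353 rpm, dir flips to +; running = +5260.2353
Stage 3 [41T→41T]: ω = 5260.2353×41/41 = 5260.2353 rpm, dir flips to −; running = −5260.2353
Stage 4 [94T→74T]: ω = 5260.2353×94/74 = 6681.9205 rpm, dir flips to +; running = +6681.9205

+6681.9205 rpm (same as input, |ω| = 6681.9205 rpm)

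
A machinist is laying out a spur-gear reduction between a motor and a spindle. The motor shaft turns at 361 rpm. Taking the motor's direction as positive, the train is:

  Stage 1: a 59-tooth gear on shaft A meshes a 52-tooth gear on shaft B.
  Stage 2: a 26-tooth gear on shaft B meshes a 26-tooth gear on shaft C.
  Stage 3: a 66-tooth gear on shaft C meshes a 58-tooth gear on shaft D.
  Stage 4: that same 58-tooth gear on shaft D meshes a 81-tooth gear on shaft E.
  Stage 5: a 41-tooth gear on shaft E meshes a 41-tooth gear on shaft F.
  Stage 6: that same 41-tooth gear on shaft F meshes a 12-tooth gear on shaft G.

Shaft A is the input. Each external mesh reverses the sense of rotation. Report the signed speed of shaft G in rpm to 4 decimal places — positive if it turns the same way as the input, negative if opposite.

Stage 1 [59T→52T]: ω = 361.0000×59/52 = 409.5962 rpm, dir flips to −; running = −409.5962
Stage 2 [26T→26T]: ω = 409.5962×26/26 = 409.5962 rpm, dir flips to +; running = +409.5962
Stage 3 [66T→58T]: ω = 409.5962×66/58 = 466.0922 rpm, dir flips to −; running = −466.0922
Stage 4 [58T→81T]: ω = 466.0922×58/81 = 333.7450 rpm, dir flips to +; running = +333.7450
Stage 5 [41T→41T]: ω = 333.7450×41/41 = 333.7450 rpm, dir flips to −; running = −333.7450
Stage 6 [41T→12T]: ω = 333.7450×41/12 = 1140.2955 rpm, dir flips to +; running = +1140.2955

+1140.2955 rpm (same as input, |ω| = 1140.2955 rpm)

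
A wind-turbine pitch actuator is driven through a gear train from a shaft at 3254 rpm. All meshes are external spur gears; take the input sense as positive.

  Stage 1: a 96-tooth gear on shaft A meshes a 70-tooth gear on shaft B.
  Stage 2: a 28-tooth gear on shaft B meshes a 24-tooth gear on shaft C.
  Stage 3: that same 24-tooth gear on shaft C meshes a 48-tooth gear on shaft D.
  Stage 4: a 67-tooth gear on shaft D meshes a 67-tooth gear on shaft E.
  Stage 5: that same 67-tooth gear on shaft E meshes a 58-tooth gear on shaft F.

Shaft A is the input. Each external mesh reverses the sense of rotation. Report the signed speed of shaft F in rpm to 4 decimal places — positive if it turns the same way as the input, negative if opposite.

Stage 1 [96T→70T]: ω = 3254.0000×96/70 = 4462.6286 rpm, dir flips to −; running = −4462.6286
Stage 2 [28T→24T]: ω = 4462.6286×28/24 = 5206.4000 rpm, dir flips to +; running = +5206.4000
Stage 3 [24T→48T]: ω = 5206.4000×24/48 = 2603.2000 rpm, dir flips to −; running = −2603.2000
Stage 4 [67T→67T]: ω = 2603.2000×67/67 = 2603.2000 rpm, dir flips to +; running = +2603.2000
Stage 5 [67T→58T]: ω = 2603.2000×67/58 = 3007.1448 rpm, dir flips to −; running = −3007.1448

-3007.1448 rpm (opposite to input, |ω| = 3007.1448 rpm)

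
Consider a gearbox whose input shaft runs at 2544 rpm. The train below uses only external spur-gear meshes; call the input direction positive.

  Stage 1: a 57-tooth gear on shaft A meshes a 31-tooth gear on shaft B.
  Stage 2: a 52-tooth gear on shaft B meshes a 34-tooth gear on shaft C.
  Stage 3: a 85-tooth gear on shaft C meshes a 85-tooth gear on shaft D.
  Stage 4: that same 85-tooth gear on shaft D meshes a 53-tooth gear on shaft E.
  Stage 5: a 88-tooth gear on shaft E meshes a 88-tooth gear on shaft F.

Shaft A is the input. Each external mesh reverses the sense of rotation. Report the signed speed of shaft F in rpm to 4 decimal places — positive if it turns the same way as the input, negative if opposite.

-11473.5484 rpm (opposite to input, |ω| = 11473.5484 rpm)

Stage 1 [57T→31T]: ω = 2544.0000×57/31 = 4677.6774 rpm, dir flips to −; running = −4677.6774
Stage 2 [52T→34T]: ω = 4677.6774×52/34 = 7154.0949 rpm, dir flips to +; running = +7154.0949
Stage 3 [85T→85T]: ω = 7154.0949×85/85 = 7154.0949 rpm, dir flips to −; running = −7154.0949
Stage 4 [85T→53T]: ω = 7154.0949×85/53 = 11473.5484 rpm, dir flips to +; running = +11473.5484
Stage 5 [88T→88T]: ω = 11473.5484×88/88 = 11473.5484 rpm, dir flips to −; running = −11473.5484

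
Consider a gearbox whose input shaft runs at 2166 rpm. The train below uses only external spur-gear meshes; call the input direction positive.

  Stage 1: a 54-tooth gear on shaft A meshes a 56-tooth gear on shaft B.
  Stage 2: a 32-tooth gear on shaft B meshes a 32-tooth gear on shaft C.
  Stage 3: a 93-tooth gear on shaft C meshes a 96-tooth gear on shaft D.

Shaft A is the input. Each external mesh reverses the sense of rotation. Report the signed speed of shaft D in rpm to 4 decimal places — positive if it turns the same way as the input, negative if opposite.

-2023.3728 rpm (opposite to input, |ω| = 2023.3728 rpm)

Stage 1 [54T→56T]: ω = 2166.0000×54/56 = 2088.6429 rpm, dir flips to −; running = −2088.6429
Stage 2 [32T→32T]: ω = 2088.6429×32/32 = 2088.6429 rpm, dir flips to +; running = +2088.6429
Stage 3 [93T→96T]: ω = 2088.6429×93/96 = 2023.3728 rpm, dir flips to −; running = −2023.3728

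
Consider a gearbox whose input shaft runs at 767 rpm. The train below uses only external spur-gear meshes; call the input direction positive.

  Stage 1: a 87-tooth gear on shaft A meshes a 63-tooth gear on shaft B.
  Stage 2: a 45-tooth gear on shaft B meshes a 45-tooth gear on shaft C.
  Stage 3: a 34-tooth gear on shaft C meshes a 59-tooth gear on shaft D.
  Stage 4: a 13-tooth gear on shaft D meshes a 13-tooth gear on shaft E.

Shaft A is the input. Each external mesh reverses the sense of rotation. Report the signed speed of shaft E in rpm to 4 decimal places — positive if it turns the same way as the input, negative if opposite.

+610.3810 rpm (same as input, |ω| = 610.3810 rpm)

Stage 1 [87T→63T]: ω = 767.0000×87/63 = 1059.1905 rpm, dir flips to −; running = −1059.1905
Stage 2 [45T→45T]: ω = 1059.1905×45/45 = 1059.1905 rpm, dir flips to +; running = +1059.1905
Stage 3 [34T→59T]: ω = 1059.1905×34/59 = 610.3810 rpm, dir flips to −; running = −610.3810
Stage 4 [13T→13T]: ω = 610.3810×13/13 = 610.3810 rpm, dir flips to +; running = +610.3810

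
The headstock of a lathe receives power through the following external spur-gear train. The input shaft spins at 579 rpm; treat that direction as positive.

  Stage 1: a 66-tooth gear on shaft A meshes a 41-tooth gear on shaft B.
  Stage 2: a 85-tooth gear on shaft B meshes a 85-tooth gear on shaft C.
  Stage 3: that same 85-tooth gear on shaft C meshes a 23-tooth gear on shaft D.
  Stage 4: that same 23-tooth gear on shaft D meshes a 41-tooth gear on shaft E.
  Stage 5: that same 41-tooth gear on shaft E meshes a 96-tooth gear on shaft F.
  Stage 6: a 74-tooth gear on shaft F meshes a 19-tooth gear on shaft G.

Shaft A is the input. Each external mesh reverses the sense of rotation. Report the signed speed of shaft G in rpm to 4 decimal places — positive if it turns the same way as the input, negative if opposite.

+3214.1375 rpm (same as input, |ω| = 3214.1375 rpm)

Stage 1 [66T→41T]: ω = 579.0000×66/41 = 932.0488 rpm, dir flips to −; running = −932.0488
Stage 2 [85T→85T]: ω = 932.0488×85/85 = 932.0488 rpm, dir flips to +; running = +932.0488
Stage 3 [85T→23T]: ω = 932.0488×85/23 = 3444.5281 rpm, dir flips to −; running = −3444.5281
Stage 4 [23T→41T]: ω = 3444.5281×23/41 = 1932.2963 rpm, dir flips to +; running = +1932.2963
Stage 5 [41T→96T]: ω = 1932.2963×41/96 = 825.2515 rpm, dir flips to −; running = −825.2515
Stage 6 [74T→19T]: ω = 825.2515×74/19 = 3214.1375 rpm, dir flips to +; running = +3214.1375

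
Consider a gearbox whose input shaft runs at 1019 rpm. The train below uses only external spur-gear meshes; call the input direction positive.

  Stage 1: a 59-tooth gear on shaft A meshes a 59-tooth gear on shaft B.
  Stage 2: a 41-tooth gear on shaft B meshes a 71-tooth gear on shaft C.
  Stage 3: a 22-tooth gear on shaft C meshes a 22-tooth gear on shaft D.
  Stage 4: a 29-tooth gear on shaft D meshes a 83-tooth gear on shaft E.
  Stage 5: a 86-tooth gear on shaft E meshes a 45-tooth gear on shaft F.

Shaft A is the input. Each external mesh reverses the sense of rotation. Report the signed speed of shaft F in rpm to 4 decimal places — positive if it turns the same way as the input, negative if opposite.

Stage 1 [59T→59T]: ω = 1019.0000×59/59 = 1019.0000 rpm, dir flips to −; running = −1019.0000
Stage 2 [41T→71T]: ω = 1019.0000×41/71 = 588.4366 rpm, dir flips to +; running = +588.4366
Stage 3 [22T→22T]: ω = 588.4366×22/22 = 588.4366 rpm, dir flips to −; running = −588.4366
Stage 4 [29T→83T]: ω = 588.4366×29/83 = 205.5983 rpm, dir flips to +; running = +205.5983
Stage 5 [86T→45T]: ω = 205.5983×86/45 = 392.9213 rpm, dir flips to −; running = −392.9213

-392.9213 rpm (opposite to input, |ω| = 392.9213 rpm)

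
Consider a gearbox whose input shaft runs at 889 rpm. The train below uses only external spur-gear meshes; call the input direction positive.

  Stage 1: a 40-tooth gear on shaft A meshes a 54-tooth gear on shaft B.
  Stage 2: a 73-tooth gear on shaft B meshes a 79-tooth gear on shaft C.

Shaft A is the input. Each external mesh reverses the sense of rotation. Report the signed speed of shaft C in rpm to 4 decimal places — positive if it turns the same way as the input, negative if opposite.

+608.5045 rpm (same as input, |ω| = 608.5045 rpm)

Stage 1 [40T→54T]: ω = 889.0000×40/54 = 658.5185 rpm, dir flips to −; running = −658.5185
Stage 2 [73T→79T]: ω = 658.5185×73/79 = 608.5045 rpm, dir flips to +; running = +608.5045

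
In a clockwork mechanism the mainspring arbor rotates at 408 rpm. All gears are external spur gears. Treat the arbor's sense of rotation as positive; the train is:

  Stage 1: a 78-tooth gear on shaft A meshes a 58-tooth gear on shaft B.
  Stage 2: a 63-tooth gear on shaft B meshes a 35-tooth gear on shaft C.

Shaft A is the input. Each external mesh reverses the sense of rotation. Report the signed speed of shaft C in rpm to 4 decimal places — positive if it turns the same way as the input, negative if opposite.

Stage 1 [78T→58T]: ω = 408.0000×78/58 = 548.6897 rpm, dir flips to −; running = −548.6897
Stage 2 [63T→35T]: ω = 548.6897×63/35 = 987.6414 rpm, dir flips to +; running = +987.6414

+987.6414 rpm (same as input, |ω| = 987.6414 rpm)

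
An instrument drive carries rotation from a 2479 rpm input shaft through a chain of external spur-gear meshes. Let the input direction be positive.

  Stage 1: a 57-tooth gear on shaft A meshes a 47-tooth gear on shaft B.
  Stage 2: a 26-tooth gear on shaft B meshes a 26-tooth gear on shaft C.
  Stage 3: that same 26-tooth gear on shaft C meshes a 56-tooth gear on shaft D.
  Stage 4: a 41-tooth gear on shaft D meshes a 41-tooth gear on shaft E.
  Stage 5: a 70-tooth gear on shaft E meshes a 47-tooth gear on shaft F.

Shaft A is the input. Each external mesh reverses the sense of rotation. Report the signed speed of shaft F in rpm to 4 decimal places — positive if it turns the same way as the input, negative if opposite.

Stage 1 [57T→47T]: ω = 2479.0000×57/47 = 3006.4468 rpm, dir flips to −; running = −3006.4468
Stage 2 [26T→26T]: ω = 3006.4468×26/26 = 3006.4468 rpm, dir flips to +; running = +3006.4468
Stage 3 [26T→56T]: ω = 3006.4468×26/56 = 1395.8503 rpm, dir flips to −; running = −1395.8503
Stage 4 [41T→41T]: ω = 1395.8503×41/41 = 1395.8503 rpm, dir flips to +; running = +1395.8503
Stage 5 [70T→47T]: ω = 1395.8503×70/47 = 2078.9260 rpm, dir flips to −; running = −2078.9260

-2078.9260 rpm (opposite to input, |ω| = 2078.9260 rpm)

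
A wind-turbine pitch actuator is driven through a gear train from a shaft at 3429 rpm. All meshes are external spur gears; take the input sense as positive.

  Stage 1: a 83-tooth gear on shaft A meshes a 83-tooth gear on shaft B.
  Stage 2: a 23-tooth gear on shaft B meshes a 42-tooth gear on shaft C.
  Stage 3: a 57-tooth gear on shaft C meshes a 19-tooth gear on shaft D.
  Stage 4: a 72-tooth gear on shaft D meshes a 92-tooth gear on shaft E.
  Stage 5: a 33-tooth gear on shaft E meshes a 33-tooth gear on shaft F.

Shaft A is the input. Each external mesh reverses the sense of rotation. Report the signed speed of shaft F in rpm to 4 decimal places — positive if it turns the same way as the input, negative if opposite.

Stage 1 [83T→83T]: ω = 3429.0000×83/83 = 3429.0000 rpm, dir flips to −; running = −3429.0000
Stage 2 [23T→42T]: ω = 3429.0000×23/42 = 1877.7857 rpm, dir flips to +; running = +1877.7857
Stage 3 [57T→19T]: ω = 1877.7857×57/19 = 5633.3571 rpm, dir flips to −; running = −5633.3571
Stage 4 [72T→92T]: ω = 5633.3571×72/92 = 4408.7143 rpm, dir flips to +; running = +4408.7143
Stage 5 [33T→33T]: ω = 4408.7143×33/33 = 4408.7143 rpm, dir flips to −; running = −4408.7143

-4408.7143 rpm (opposite to input, |ω| = 4408.7143 rpm)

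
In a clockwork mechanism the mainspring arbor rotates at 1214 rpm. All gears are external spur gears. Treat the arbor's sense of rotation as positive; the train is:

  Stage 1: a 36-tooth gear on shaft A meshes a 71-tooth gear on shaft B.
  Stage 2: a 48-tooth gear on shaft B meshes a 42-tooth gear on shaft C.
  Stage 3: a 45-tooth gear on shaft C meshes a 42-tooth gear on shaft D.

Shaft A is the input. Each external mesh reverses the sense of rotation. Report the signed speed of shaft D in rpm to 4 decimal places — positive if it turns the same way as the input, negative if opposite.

-753.7338 rpm (opposite to input, |ω| = 753.7338 rpm)

Stage 1 [36T→71T]: ω = 1214.0000×36/71 = 615.5493 rpm, dir flips to −; running = −615.5493
Stage 2 [48T→42T]: ω = 615.5493×48/42 = 703.4849 rpm, dir flips to +; running = +703.4849
Stage 3 [45T→42T]: ω = 703.4849×45/42 = 753.7338 rpm, dir flips to −; running = −753.7338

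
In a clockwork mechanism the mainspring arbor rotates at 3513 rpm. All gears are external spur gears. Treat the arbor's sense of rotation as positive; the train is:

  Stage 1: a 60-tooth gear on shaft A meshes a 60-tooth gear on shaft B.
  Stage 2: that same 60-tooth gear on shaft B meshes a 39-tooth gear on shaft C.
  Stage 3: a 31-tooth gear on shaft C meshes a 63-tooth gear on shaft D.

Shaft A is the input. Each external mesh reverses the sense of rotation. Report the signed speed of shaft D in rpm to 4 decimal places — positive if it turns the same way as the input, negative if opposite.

Stage 1 [60T→60T]: ω = 3513.0000×60/60 = 3513.0000 rpm, dir flips to −; running = −3513.0000
Stage 2 [60T→39T]: ω = 3513.0000×60/39 = 5404.6154 rpm, dir flips to +; running = +5404.6154
Stage 3 [31T→63T]: ω = 5404.6154×31/63 = 2659.4139 rpm, dir flips to −; running = −2659.4139

-2659.4139 rpm (opposite to input, |ω| = 2659.4139 rpm)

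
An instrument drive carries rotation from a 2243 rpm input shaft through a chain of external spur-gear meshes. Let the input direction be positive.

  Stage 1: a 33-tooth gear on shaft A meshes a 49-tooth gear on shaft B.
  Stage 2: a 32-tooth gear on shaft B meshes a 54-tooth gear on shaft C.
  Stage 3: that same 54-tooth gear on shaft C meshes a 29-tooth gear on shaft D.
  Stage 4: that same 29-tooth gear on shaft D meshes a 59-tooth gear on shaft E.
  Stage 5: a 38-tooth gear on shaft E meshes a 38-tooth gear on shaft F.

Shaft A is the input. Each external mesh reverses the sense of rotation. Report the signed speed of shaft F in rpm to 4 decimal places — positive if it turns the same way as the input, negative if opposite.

Stage 1 [33T→49T]: ω = 2243.0000×33/49 = 1510.5918 rpm, dir flips to −; running = −1510.5918
Stage 2 [32T→54T]: ω = 1510.5918×32/54 = 895.1655 rpm, dir flips to +; running = +895.1655
Stage 3 [54T→29T]: ω = 895.1655×54/29 = 1666.8600 rpm, dir flips to −; running = −1666.8600
Stage 4 [29T→59T]: ω = 1666.8600×29/59 = 819.3040 rpm, dir flips to +; running = +819.3040
Stage 5 [38T→38T]: ω = 819.3040×38/38 = 819.3040 rpm, dir flips to −; running = −819.3040

-819.3040 rpm (opposite to input, |ω| = 819.3040 rpm)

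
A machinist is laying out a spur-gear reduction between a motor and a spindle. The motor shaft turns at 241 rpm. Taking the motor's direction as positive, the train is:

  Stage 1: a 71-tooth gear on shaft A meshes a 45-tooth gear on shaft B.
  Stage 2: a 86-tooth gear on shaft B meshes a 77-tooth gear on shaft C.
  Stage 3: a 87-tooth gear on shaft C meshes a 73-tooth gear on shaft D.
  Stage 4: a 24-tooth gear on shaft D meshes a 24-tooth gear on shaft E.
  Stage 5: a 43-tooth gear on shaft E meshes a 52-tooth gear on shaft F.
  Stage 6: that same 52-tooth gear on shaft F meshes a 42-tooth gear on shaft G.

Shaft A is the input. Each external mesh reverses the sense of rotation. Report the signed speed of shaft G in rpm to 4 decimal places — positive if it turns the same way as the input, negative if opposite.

+518.1866 rpm (same as input, |ω| = 518.1866 rpm)

Stage 1 [71T→45T]: ω = 241.0000×71/45 = 380.2444 rpm, dir flips to −; running = −380.2444
Stage 2 [86T→77T]: ω = 380.2444×86/77 = 424.6886 rpm, dir flips to +; running = +424.6886
Stage 3 [87T→73T]: ω = 424.6886×87/73 = 506.1357 rpm, dir flips to −; running = −506.1357
Stage 4 [24T→24T]: ω = 506.1357×24/24 = 506.1357 rpm, dir flips to +; running = +506.1357
Stage 5 [43T→52T]: ω = 506.1357×43/52 = 418.5353 rpm, dir flips to −; running = −418.5353
Stage 6 [52T→42T]: ω = 418.5353×52/42 = 518.1866 rpm, dir flips to +; running = +518.1866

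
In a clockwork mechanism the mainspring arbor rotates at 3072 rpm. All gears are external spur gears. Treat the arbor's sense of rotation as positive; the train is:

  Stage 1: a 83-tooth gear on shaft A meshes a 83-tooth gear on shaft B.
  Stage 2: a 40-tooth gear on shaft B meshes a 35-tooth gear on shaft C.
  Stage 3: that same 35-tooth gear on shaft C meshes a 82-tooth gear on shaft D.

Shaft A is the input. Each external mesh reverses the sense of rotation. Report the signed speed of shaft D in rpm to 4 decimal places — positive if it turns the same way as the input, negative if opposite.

-1498.5366 rpm (opposite to input, |ω| = 1498.5366 rpm)

Stage 1 [83T→83T]: ω = 3072.0000×83/83 = 3072.0000 rpm, dir flips to −; running = −3072.0000
Stage 2 [40T→35T]: ω = 3072.0000×40/35 = 3510.8571 rpm, dir flips to +; running = +3510.8571
Stage 3 [35T→82T]: ω = 3510.8571×35/82 = 1498.5366 rpm, dir flips to −; running = −1498.5366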